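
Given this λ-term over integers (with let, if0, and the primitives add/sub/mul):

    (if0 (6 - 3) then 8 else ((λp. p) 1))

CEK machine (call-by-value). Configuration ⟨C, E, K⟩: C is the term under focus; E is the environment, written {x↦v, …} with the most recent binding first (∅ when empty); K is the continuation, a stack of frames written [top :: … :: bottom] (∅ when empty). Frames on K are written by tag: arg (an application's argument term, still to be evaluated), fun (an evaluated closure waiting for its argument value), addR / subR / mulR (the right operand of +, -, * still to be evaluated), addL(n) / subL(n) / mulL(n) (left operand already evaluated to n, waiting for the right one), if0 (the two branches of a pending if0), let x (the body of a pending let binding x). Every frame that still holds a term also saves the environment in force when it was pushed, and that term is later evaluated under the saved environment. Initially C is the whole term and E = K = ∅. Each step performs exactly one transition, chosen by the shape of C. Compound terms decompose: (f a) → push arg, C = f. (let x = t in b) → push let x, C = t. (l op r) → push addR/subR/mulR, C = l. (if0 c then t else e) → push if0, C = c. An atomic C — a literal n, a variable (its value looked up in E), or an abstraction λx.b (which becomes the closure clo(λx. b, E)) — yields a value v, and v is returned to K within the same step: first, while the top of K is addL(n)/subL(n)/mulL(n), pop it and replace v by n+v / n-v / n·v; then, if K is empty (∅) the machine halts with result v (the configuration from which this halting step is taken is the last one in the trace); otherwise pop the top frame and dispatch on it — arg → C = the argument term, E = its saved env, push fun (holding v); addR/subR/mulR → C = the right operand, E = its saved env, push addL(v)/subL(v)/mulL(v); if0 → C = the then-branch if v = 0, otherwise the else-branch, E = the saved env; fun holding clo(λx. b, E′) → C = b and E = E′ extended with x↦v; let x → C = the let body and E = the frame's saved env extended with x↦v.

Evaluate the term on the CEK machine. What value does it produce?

[0] <C=(if0 (6 - 3) then 8 else ((λp. p) 1)), E=∅, K=∅>
[1] <C=(6 - 3), E=∅, K=[if0]>
[2] <C=6, E=∅, K=[subR :: if0]>
[3] <C=3, E=∅, K=[subL(6) :: if0]>
[4] <C=((λp. p) 1), E=∅, K=∅>
[5] <C=(λp. p), E=∅, K=[arg]>
[6] <C=1, E=∅, K=[fun]>
[7] <C=p, E={p↦1}, K=∅>
→ final value 1

Answer: 1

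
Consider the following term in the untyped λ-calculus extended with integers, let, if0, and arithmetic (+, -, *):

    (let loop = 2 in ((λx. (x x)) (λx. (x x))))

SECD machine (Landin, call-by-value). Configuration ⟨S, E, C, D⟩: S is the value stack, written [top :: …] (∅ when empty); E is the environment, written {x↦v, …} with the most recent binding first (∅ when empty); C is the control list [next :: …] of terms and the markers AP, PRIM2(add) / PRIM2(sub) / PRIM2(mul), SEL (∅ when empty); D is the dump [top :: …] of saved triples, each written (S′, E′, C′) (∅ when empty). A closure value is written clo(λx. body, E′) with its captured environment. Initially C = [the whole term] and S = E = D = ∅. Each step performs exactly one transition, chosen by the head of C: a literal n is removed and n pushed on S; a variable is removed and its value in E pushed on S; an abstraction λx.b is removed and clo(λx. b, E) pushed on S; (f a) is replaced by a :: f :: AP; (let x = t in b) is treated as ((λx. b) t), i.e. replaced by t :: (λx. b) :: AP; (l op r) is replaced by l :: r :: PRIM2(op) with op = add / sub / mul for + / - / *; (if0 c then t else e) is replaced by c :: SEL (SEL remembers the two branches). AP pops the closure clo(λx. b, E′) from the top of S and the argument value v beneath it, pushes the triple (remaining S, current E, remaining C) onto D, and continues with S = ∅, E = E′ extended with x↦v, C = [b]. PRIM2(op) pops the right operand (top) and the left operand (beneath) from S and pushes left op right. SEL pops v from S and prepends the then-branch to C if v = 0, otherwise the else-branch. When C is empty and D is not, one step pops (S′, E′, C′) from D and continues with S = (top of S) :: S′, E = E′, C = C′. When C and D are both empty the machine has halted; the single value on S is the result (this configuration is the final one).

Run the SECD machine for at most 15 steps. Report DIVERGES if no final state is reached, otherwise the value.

Answer: DIVERGES (no final state within 15 steps)

Derivation:
0. [S=∅ | E=∅ | C=[(let loop = 2 in ((λx. (x x)) (λx. (x x))))] | D=∅]
1. [S=∅ | E=∅ | C=[2 :: (λloop. ((λx. (x x)) (λx. (x x)))) :: AP] | D=∅]
2. [S=[2] | E=∅ | C=[(λloop. ((λx. (x x)) (λx. (x x)))) :: AP] | D=∅]
3. [S=[clo(λloop. ((λx. (x x)) (λx. (x x))), ∅) :: 2] | E=∅ | C=[AP] | D=∅]
4. [S=∅ | E={loop↦2} | C=[((λx. (x x)) (λx. (x x)))] | D=[(∅, ∅, ∅)]]
5. [S=∅ | E={loop↦2} | C=[(λx. (x x)) :: (λx. (x x)) :: AP] | D=[(∅, ∅, ∅)]]
6. [S=[clo(λx. (x x), {loop↦2})] | E={loop↦2} | C=[(λx. (x x)) :: AP] | D=[(∅, ∅, ∅)]]
7. [S=[clo(λx. (x x), {loop↦2}) :: clo(λx. (x x), {loop↦2})] | E={loop↦2} | C=[AP] | D=[(∅, ∅, ∅)]]
8. [S=∅ | E={x↦clo(λx. (x x), {loop↦2}), loop↦2} | C=[(x x)] | D=[(∅, {loop↦2}, ∅) :: (∅, ∅, ∅)]]
9. [S=∅ | E={x↦clo(λx. (x x), {loop↦2}), loop↦2} | C=[x :: x :: AP] | D=[(∅, {loop↦2}, ∅) :: (∅, ∅, ∅)]]
10. [S=[clo(λx. (x x), {loop↦2})] | E={x↦clo(λx. (x x), {loop↦2}), loop↦2} | C=[x :: AP] | D=[(∅, {loop↦2}, ∅) :: (∅, ∅, ∅)]]
11. [S=[clo(λx. (x x), {loop↦2}) :: clo(λx. (x x), {loop↦2})] | E={x↦clo(λx. (x x), {loop↦2}), loop↦2} | C=[AP] | D=[(∅, {loop↦2}, ∅) :: (∅, ∅, ∅)]]
12. [S=∅ | E={x↦clo(λx. (x x), {loop↦2}), loop↦2} | C=[(x x)] | D=[(∅, {x↦clo(λx. (x x), {loop↦2}), loop↦2}, ∅) :: (∅, {loop↦2}, ∅) :: (∅, ∅, ∅)]]
13. [S=∅ | E={x↦clo(λx. (x x), {loop↦2}), loop↦2} | C=[x :: x :: AP] | D=[(∅, {x↦clo(λx. (x x), {loop↦2}), loop↦2}, ∅) :: (∅, {loop↦2}, ∅) :: (∅, ∅, ∅)]]
14. [S=[clo(λx. (x x), {loop↦2})] | E={x↦clo(λx. (x x), {loop↦2}), loop↦2} | C=[x :: AP] | D=[(∅, {x↦clo(λx. (x x), {loop↦2}), loop↦2}, ∅) :: (∅, {loop↦2}, ∅) :: (∅, ∅, ∅)]]
15. [S=[clo(λx. (x x), {loop↦2}) :: clo(λx. (x x), {loop↦2})] | E={x↦clo(λx. (x x), {loop↦2}), loop↦2} | C=[AP] | D=[(∅, {x↦clo(λx. (x x), {loop↦2}), loop↦2}, ∅) :: (∅, {loop↦2}, ∅) :: (∅, ∅, ∅)]]
→ 15 transitions taken and the configuration is still not final: no result within 15 steps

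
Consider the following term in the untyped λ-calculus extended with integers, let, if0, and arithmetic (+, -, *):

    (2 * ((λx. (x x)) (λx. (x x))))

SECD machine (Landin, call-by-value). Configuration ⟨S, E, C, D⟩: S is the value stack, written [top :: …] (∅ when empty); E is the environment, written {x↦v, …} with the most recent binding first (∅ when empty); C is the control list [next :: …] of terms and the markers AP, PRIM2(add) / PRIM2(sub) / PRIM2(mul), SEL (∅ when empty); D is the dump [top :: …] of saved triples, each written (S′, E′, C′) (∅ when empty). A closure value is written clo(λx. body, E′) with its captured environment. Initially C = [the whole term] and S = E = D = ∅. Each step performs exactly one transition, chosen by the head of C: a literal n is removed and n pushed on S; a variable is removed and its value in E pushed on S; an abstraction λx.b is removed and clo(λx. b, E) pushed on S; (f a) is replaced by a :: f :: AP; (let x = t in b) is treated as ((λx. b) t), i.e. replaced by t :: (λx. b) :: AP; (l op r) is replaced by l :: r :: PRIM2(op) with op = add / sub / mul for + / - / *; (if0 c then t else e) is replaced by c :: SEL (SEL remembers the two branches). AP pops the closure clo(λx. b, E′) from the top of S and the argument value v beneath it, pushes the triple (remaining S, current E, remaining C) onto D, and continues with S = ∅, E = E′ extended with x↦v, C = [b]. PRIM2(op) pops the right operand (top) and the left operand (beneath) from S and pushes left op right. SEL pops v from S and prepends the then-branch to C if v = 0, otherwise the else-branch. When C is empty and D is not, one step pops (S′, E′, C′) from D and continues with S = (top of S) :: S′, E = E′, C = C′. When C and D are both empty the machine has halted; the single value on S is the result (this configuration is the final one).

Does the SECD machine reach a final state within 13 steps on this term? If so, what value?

0. ⟨S=∅; E=∅; C=[(2 * ((λx. (x x)) (λx. (x x))))]; D=∅⟩
1. ⟨S=∅; E=∅; C=[2 :: ((λx. (x x)) (λx. (x x))) :: PRIM2(mul)]; D=∅⟩
2. ⟨S=[2]; E=∅; C=[((λx. (x x)) (λx. (x x))) :: PRIM2(mul)]; D=∅⟩
3. ⟨S=[2]; E=∅; C=[(λx. (x x)) :: (λx. (x x)) :: AP :: PRIM2(mul)]; D=∅⟩
4. ⟨S=[clo(λx. (x x), ∅) :: 2]; E=∅; C=[(λx. (x x)) :: AP :: PRIM2(mul)]; D=∅⟩
5. ⟨S=[clo(λx. (x x), ∅) :: clo(λx. (x x), ∅) :: 2]; E=∅; C=[AP :: PRIM2(mul)]; D=∅⟩
6. ⟨S=∅; E={x↦clo(λx. (x x), ∅)}; C=[(x x)]; D=[([2], ∅, [PRIM2(mul)])]⟩
7. ⟨S=∅; E={x↦clo(λx. (x x), ∅)}; C=[x :: x :: AP]; D=[([2], ∅, [PRIM2(mul)])]⟩
8. ⟨S=[clo(λx. (x x), ∅)]; E={x↦clo(λx. (x x), ∅)}; C=[x :: AP]; D=[([2], ∅, [PRIM2(mul)])]⟩
9. ⟨S=[clo(λx. (x x), ∅) :: clo(λx. (x x), ∅)]; E={x↦clo(λx. (x x), ∅)}; C=[AP]; D=[([2], ∅, [PRIM2(mul)])]⟩
10. ⟨S=∅; E={x↦clo(λx. (x x), ∅)}; C=[(x x)]; D=[(∅, {x↦clo(λx. (x x), ∅)}, ∅) :: ([2], ∅, [PRIM2(mul)])]⟩
11. ⟨S=∅; E={x↦clo(λx. (x x), ∅)}; C=[x :: x :: AP]; D=[(∅, {x↦clo(λx. (x x), ∅)}, ∅) :: ([2], ∅, [PRIM2(mul)])]⟩
12. ⟨S=[clo(λx. (x x), ∅)]; E={x↦clo(λx. (x x), ∅)}; C=[x :: AP]; D=[(∅, {x↦clo(λx. (x x), ∅)}, ∅) :: ([2], ∅, [PRIM2(mul)])]⟩
13. ⟨S=[clo(λx. (x x), ∅) :: clo(λx. (x x), ∅)]; E={x↦clo(λx. (x x), ∅)}; C=[AP]; D=[(∅, {x↦clo(λx. (x x), ∅)}, ∅) :: ([2], ∅, [PRIM2(mul)])]⟩
→ 13 transitions taken and the configuration is still not final: no result within 13 steps

Answer: DIVERGES (no final state within 13 steps)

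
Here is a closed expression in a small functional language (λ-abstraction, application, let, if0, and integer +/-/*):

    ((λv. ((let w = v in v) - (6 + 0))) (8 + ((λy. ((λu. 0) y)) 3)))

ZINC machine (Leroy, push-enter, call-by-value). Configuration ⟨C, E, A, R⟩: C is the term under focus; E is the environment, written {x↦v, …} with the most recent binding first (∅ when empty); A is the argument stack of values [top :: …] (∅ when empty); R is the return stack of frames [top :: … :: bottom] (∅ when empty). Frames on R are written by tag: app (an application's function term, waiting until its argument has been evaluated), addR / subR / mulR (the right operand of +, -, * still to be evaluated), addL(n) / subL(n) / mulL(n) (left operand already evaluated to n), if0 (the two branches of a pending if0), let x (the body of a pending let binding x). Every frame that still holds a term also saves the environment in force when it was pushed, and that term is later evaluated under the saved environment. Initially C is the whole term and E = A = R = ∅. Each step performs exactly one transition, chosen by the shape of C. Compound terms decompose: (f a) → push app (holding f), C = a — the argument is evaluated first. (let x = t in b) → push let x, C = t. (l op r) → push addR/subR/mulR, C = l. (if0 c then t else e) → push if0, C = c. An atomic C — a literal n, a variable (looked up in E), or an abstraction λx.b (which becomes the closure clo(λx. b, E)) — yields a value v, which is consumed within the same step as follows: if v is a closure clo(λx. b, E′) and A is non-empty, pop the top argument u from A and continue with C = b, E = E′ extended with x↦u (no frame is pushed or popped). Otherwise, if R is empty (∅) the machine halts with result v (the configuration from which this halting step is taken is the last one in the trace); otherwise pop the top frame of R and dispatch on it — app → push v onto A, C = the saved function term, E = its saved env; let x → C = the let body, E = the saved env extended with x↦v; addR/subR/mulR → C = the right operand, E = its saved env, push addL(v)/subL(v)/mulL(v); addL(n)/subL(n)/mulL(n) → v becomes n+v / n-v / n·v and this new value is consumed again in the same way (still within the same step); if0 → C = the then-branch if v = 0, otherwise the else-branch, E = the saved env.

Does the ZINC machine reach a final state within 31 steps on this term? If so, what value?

Answer: 2

Machine steps:
0. <C=((λv. ((let w = v in v) - (6 + 0))) (8 + ((λy. ((λu. 0) y)) 3))), E=∅, A=∅, R=∅>
1. <C=(8 + ((λy. ((λu. 0) y)) 3)), E=∅, A=∅, R=[app]>
2. <C=8, E=∅, A=∅, R=[addR :: app]>
3. <C=((λy. ((λu. 0) y)) 3), E=∅, A=∅, R=[addL(8) :: app]>
4. <C=3, E=∅, A=∅, R=[app :: addL(8) :: app]>
5. <C=(λy. ((λu. 0) y)), E=∅, A=[3], R=[addL(8) :: app]>
6. <C=((λu. 0) y), E={y↦3}, A=∅, R=[addL(8) :: app]>
7. <C=y, E={y↦3}, A=∅, R=[app :: addL(8) :: app]>
8. <C=(λu. 0), E={y↦3}, A=[3], R=[addL(8) :: app]>
9. <C=0, E={u↦3, y↦3}, A=∅, R=[addL(8) :: app]>
10. <C=(λv. ((let w = v in v) - (6 + 0))), E=∅, A=[8], R=∅>
11. <C=((let w = v in v) - (6 + 0)), E={v↦8}, A=∅, R=∅>
12. <C=(let w = v in v), E={v↦8}, A=∅, R=[subR]>
13. <C=v, E={v↦8}, A=∅, R=[let w :: subR]>
14. <C=v, E={w↦8, v↦8}, A=∅, R=[subR]>
15. <C=(6 + 0), E={v↦8}, A=∅, R=[subL(8)]>
16. <C=6, E={v↦8}, A=∅, R=[addR :: subL(8)]>
17. <C=0, E={v↦8}, A=∅, R=[addL(6) :: subL(8)]>
→ final value 2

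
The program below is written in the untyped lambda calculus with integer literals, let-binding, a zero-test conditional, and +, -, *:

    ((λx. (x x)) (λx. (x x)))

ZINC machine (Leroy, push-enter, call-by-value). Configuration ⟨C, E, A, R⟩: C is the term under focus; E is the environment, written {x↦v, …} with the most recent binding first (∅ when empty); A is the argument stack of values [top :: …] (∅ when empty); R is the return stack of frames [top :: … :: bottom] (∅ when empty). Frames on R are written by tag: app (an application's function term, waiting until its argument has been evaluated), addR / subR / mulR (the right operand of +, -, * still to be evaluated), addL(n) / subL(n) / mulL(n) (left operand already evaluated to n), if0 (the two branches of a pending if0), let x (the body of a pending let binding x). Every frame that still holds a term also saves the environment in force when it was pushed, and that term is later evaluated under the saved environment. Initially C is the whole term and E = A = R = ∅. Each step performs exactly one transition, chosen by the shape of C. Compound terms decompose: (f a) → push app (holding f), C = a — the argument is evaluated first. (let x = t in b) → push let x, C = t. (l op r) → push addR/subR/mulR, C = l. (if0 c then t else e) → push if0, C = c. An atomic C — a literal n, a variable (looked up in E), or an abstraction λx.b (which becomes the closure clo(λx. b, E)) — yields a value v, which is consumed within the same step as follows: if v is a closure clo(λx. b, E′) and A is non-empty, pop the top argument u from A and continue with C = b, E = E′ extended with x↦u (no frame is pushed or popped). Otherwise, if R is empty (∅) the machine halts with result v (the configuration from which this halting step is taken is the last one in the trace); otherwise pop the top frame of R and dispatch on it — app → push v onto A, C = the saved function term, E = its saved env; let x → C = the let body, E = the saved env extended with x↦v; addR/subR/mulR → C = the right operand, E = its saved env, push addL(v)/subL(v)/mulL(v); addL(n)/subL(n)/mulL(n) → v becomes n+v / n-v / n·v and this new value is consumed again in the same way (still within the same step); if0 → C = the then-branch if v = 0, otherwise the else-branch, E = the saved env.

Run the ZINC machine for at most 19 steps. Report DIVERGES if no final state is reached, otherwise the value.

Answer: DIVERGES (no final state within 19 steps)

Execution trace:
[0] ⟨C=((λx. (x x)) (λx. (x x))); E=∅; A=∅; R=∅⟩
[1] ⟨C=(λx. (x x)); E=∅; A=∅; R=[app]⟩
[2] ⟨C=(λx. (x x)); E=∅; A=[clo(λx. (x x), ∅)]; R=∅⟩
[3] ⟨C=(x x); E={x↦clo(λx. (x x), ∅)}; A=∅; R=∅⟩
[4] ⟨C=x; E={x↦clo(λx. (x x), ∅)}; A=∅; R=[app]⟩
[5] ⟨C=x; E={x↦clo(λx. (x x), ∅)}; A=[clo(λx. (x x), ∅)]; R=∅⟩
… configuration repeats with period 3 (steps 3–5 recur indefinitely) …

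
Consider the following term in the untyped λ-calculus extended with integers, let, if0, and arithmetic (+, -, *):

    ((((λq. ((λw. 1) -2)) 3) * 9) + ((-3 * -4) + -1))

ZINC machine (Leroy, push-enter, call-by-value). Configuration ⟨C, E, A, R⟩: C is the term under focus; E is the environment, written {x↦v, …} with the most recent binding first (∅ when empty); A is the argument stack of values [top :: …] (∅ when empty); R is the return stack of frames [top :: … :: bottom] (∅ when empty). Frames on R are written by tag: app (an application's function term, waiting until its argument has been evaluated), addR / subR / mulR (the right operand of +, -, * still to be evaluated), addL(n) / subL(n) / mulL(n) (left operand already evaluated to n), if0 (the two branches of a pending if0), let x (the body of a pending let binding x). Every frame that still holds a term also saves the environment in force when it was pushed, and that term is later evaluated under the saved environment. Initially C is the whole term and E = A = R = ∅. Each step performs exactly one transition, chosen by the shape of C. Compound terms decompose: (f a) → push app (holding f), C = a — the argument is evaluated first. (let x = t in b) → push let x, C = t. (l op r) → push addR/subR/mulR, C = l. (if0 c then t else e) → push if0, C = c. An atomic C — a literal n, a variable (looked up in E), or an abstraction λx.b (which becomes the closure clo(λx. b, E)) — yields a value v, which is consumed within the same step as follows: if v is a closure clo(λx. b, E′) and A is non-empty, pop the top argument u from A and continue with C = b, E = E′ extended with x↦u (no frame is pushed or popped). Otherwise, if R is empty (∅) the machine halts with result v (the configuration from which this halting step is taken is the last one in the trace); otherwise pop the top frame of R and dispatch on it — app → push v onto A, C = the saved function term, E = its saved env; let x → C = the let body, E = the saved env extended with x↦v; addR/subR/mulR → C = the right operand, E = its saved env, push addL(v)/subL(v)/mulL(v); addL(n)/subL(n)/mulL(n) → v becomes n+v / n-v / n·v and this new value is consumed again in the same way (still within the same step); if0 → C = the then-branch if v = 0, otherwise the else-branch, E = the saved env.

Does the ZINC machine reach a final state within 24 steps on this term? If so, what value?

Answer: 20

Derivation:
[0] ⟨C=((((λq. ((λw. 1) -2)) 3) * 9) + ((-3 * -4) + -1)); E=∅; A=∅; R=∅⟩
[1] ⟨C=(((λq. ((λw. 1) -2)) 3) * 9); E=∅; A=∅; R=[addR]⟩
[2] ⟨C=((λq. ((λw. 1) -2)) 3); E=∅; A=∅; R=[mulR :: addR]⟩
[3] ⟨C=3; E=∅; A=∅; R=[app :: mulR :: addR]⟩
[4] ⟨C=(λq. ((λw. 1) -2)); E=∅; A=[3]; R=[mulR :: addR]⟩
[5] ⟨C=((λw. 1) -2); E={q↦3}; A=∅; R=[mulR :: addR]⟩
[6] ⟨C=-2; E={q↦3}; A=∅; R=[app :: mulR :: addR]⟩
[7] ⟨C=(λw. 1); E={q↦3}; A=[-2]; R=[mulR :: addR]⟩
[8] ⟨C=1; E={w↦-2, q↦3}; A=∅; R=[mulR :: addR]⟩
[9] ⟨C=9; E=∅; A=∅; R=[mulL(1) :: addR]⟩
[10] ⟨C=((-3 * -4) + -1); E=∅; A=∅; R=[addL(9)]⟩
[11] ⟨C=(-3 * -4); E=∅; A=∅; R=[addR :: addL(9)]⟩
[12] ⟨C=-3; E=∅; A=∅; R=[mulR :: addR :: addL(9)]⟩
[13] ⟨C=-4; E=∅; A=∅; R=[mulL(-3) :: addR :: addL(9)]⟩
[14] ⟨C=-1; E=∅; A=∅; R=[addL(12) :: addL(9)]⟩
→ final value 20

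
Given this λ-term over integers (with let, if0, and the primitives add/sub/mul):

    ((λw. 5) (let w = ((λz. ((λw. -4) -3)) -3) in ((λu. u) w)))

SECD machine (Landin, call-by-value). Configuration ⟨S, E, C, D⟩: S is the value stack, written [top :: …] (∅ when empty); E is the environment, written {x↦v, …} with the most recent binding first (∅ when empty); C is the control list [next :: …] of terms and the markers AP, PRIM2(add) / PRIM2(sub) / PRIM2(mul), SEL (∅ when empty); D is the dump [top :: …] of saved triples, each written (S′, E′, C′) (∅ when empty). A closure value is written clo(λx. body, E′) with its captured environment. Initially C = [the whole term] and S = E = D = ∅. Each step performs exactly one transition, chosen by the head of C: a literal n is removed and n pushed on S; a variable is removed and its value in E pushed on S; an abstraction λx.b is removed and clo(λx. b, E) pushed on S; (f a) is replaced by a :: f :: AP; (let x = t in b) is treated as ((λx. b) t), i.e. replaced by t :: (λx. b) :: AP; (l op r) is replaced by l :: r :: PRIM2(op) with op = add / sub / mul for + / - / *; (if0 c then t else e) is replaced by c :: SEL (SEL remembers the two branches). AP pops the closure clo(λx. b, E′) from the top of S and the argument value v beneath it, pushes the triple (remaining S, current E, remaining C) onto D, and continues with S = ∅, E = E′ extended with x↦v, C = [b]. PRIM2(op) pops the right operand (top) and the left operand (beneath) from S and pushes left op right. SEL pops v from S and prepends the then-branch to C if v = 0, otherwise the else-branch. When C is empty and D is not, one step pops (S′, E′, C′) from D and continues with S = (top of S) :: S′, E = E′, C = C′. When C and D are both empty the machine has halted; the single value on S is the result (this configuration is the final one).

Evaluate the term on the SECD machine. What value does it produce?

t=0: [S=∅ | E=∅ | C=[((λw. 5) (let w = ((λz. ((λw. -4) -3)) -3) in ((λu. u) w)))] | D=∅]
t=1: [S=∅ | E=∅ | C=[(let w = ((λz. ((λw. -4) -3)) -3) in ((λu. u) w)) :: (λw. 5) :: AP] | D=∅]
t=2: [S=∅ | E=∅ | C=[((λz. ((λw. -4) -3)) -3) :: (λw. ((λu. u) w)) :: AP :: (λw. 5) :: AP] | D=∅]
t=3: [S=∅ | E=∅ | C=[-3 :: (λz. ((λw. -4) -3)) :: AP :: (λw. ((λu. u) w)) :: AP :: (λw. 5) :: AP] | D=∅]
t=4: [S=[-3] | E=∅ | C=[(λz. ((λw. -4) -3)) :: AP :: (λw. ((λu. u) w)) :: AP :: (λw. 5) :: AP] | D=∅]
t=5: [S=[clo(λz. ((λw. -4) -3), ∅) :: -3] | E=∅ | C=[AP :: (λw. ((λu. u) w)) :: AP :: (λw. 5) :: AP] | D=∅]
t=6: [S=∅ | E={z↦-3} | C=[((λw. -4) -3)] | D=[(∅, ∅, [(λw. ((λu. u) w)) :: AP :: (λw. 5) :: AP])]]
t=7: [S=∅ | E={z↦-3} | C=[-3 :: (λw. -4) :: AP] | D=[(∅, ∅, [(λw. ((λu. u) w)) :: AP :: (λw. 5) :: AP])]]
t=8: [S=[-3] | E={z↦-3} | C=[(λw. -4) :: AP] | D=[(∅, ∅, [(λw. ((λu. u) w)) :: AP :: (λw. 5) :: AP])]]
t=9: [S=[clo(λw. -4, {z↦-3}) :: -3] | E={z↦-3} | C=[AP] | D=[(∅, ∅, [(λw. ((λu. u) w)) :: AP :: (λw. 5) :: AP])]]
t=10: [S=∅ | E={w↦-3, z↦-3} | C=[-4] | D=[(∅, {z↦-3}, ∅) :: (∅, ∅, [(λw. ((λu. u) w)) :: AP :: (λw. 5) :: AP])]]
t=11: [S=[-4] | E={w↦-3, z↦-3} | C=∅ | D=[(∅, {z↦-3}, ∅) :: (∅, ∅, [(λw. ((λu. u) w)) :: AP :: (λw. 5) :: AP])]]
t=12: [S=[-4] | E={z↦-3} | C=∅ | D=[(∅, ∅, [(λw. ((λu. u) w)) :: AP :: (λw. 5) :: AP])]]
t=13: [S=[-4] | E=∅ | C=[(λw. ((λu. u) w)) :: AP :: (λw. 5) :: AP] | D=∅]
t=14: [S=[clo(λw. ((λu. u) w), ∅) :: -4] | E=∅ | C=[AP :: (λw. 5) :: AP] | D=∅]
t=15: [S=∅ | E={w↦-4} | C=[((λu. u) w)] | D=[(∅, ∅, [(λw. 5) :: AP])]]
t=16: [S=∅ | E={w↦-4} | C=[w :: (λu. u) :: AP] | D=[(∅, ∅, [(λw. 5) :: AP])]]
t=17: [S=[-4] | E={w↦-4} | C=[(λu. u) :: AP] | D=[(∅, ∅, [(λw. 5) :: AP])]]
t=18: [S=[clo(λu. u, {w↦-4}) :: -4] | E={w↦-4} | C=[AP] | D=[(∅, ∅, [(λw. 5) :: AP])]]
t=19: [S=∅ | E={u↦-4, w↦-4} | C=[u] | D=[(∅, {w↦-4}, ∅) :: (∅, ∅, [(λw. 5) :: AP])]]
t=20: [S=[-4] | E={u↦-4, w↦-4} | C=∅ | D=[(∅, {w↦-4}, ∅) :: (∅, ∅, [(λw. 5) :: AP])]]
t=21: [S=[-4] | E={w↦-4} | C=∅ | D=[(∅, ∅, [(λw. 5) :: AP])]]
t=22: [S=[-4] | E=∅ | C=[(λw. 5) :: AP] | D=∅]
t=23: [S=[clo(λw. 5, ∅) :: -4] | E=∅ | C=[AP] | D=∅]
t=24: [S=∅ | E={w↦-4} | C=[5] | D=[(∅, ∅, ∅)]]
t=25: [S=[5] | E={w↦-4} | C=∅ | D=[(∅, ∅, ∅)]]
t=26: [S=[5] | E=∅ | C=∅ | D=∅]
→ final value 5

Answer: 5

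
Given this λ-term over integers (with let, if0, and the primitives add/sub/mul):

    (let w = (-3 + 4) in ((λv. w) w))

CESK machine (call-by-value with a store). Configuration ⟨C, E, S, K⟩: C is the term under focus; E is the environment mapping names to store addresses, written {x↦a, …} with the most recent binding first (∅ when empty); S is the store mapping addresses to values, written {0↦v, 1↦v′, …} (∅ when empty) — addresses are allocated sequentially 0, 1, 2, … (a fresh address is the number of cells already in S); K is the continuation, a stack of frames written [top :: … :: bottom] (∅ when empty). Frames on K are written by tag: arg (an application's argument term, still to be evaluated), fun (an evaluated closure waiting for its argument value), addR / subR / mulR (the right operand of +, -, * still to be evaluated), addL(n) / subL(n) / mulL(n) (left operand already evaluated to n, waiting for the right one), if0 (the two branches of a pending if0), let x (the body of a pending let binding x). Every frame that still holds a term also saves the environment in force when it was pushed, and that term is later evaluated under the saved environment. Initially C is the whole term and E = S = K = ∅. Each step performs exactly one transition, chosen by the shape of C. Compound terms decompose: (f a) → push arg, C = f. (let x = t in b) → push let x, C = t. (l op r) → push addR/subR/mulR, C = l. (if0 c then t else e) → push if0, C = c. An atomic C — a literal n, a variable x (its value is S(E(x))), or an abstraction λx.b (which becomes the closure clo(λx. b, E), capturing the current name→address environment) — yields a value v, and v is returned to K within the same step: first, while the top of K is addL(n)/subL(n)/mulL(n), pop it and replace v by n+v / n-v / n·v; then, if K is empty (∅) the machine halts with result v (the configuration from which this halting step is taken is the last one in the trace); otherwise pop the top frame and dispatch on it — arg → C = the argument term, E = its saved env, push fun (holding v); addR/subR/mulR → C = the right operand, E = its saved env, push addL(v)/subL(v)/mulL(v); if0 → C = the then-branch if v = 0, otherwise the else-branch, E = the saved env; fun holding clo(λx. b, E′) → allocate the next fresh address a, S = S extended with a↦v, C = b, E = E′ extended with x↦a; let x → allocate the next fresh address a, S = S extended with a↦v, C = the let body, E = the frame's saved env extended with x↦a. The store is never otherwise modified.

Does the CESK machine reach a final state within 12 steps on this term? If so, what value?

0. [C=(let w = (-3 + 4) in ((λv. w) w)) | E=∅ | S=∅ | K=∅]
1. [C=(-3 + 4) | E=∅ | S=∅ | K=[let w]]
2. [C=-3 | E=∅ | S=∅ | K=[addR :: let w]]
3. [C=4 | E=∅ | S=∅ | K=[addL(-3) :: let w]]
4. [C=((λv. w) w) | E={w↦0} | S={0↦1} | K=∅]
5. [C=(λv. w) | E={w↦0} | S={0↦1} | K=[arg]]
6. [C=w | E={w↦0} | S={0↦1} | K=[fun]]
7. [C=w | E={v↦1, w↦0} | S={0↦1, 1↦1} | K=∅]
→ final value 1

Answer: 1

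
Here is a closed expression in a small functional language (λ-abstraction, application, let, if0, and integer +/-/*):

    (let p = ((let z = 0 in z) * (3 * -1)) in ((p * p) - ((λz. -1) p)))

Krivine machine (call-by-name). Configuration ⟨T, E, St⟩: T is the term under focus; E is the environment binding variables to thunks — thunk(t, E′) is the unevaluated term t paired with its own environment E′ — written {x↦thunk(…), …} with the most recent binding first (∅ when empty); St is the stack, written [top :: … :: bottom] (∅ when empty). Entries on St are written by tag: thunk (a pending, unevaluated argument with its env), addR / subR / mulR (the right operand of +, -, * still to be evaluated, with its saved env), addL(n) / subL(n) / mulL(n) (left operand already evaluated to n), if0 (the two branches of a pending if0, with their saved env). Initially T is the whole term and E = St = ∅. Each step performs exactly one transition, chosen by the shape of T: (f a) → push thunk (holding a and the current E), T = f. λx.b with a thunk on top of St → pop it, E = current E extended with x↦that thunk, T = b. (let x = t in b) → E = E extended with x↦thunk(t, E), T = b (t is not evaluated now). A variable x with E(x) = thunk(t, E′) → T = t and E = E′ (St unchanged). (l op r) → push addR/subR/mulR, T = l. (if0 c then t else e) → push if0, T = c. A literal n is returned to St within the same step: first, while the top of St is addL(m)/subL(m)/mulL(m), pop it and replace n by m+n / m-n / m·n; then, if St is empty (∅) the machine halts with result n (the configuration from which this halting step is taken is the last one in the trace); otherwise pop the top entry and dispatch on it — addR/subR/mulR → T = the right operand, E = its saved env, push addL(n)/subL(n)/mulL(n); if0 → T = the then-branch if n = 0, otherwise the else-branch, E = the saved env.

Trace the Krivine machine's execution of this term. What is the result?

step 0: [T=(let p = ((let z = 0 in z) * (3 * -1)) in ((p * p) - ((λz. -1) p))) | E=∅ | St=∅]
step 1: [T=((p * p) - ((λz. -1) p)) | E={p↦thunk(((let z = 0 in z) * (3 * -1)), ∅)} | St=∅]
step 2: [T=(p * p) | E={p↦thunk(((let z = 0 in z) * (3 * -1)), ∅)} | St=[subR]]
step 3: [T=p | E={p↦thunk(((let z = 0 in z) * (3 * -1)), ∅)} | St=[mulR :: subR]]
step 4: [T=((let z = 0 in z) * (3 * -1)) | E=∅ | St=[mulR :: subR]]
step 5: [T=(let z = 0 in z) | E=∅ | St=[mulR :: mulR :: subR]]
step 6: [T=z | E={z↦thunk(0, ∅)} | St=[mulR :: mulR :: subR]]
step 7: [T=0 | E=∅ | St=[mulR :: mulR :: subR]]
step 8: [T=(3 * -1) | E=∅ | St=[mulL(0) :: mulR :: subR]]
step 9: [T=3 | E=∅ | St=[mulR :: mulL(0) :: mulR :: subR]]
step 10: [T=-1 | E=∅ | St=[mulL(3) :: mulL(0) :: mulR :: subR]]
step 11: [T=p | E={p↦thunk(((let z = 0 in z) * (3 * -1)), ∅)} | St=[mulL(0) :: subR]]
step 12: [T=((let z = 0 in z) * (3 * -1)) | E=∅ | St=[mulL(0) :: subR]]
step 13: [T=(let z = 0 in z) | E=∅ | St=[mulR :: mulL(0) :: subR]]
step 14: [T=z | E={z↦thunk(0, ∅)} | St=[mulR :: mulL(0) :: subR]]
step 15: [T=0 | E=∅ | St=[mulR :: mulL(0) :: subR]]
step 16: [T=(3 * -1) | E=∅ | St=[mulL(0) :: mulL(0) :: subR]]
step 17: [T=3 | E=∅ | St=[mulR :: mulL(0) :: mulL(0) :: subR]]
step 18: [T=-1 | E=∅ | St=[mulL(3) :: mulL(0) :: mulL(0) :: subR]]
step 19: [T=((λz. -1) p) | E={p↦thunk(((let z = 0 in z) * (3 * -1)), ∅)} | St=[subL(0)]]
step 20: [T=(λz. -1) | E={p↦thunk(((let z = 0 in z) * (3 * -1)), ∅)} | St=[thunk :: subL(0)]]
step 21: [T=-1 | E={z↦thunk(p, {p↦thunk(((let z = 0 in z) * (3 * -1)), ∅)}), p↦thunk(((let z = 0 in z) * (3 * -1)), ∅)} | St=[subL(0)]]
→ final value 1

Answer: 1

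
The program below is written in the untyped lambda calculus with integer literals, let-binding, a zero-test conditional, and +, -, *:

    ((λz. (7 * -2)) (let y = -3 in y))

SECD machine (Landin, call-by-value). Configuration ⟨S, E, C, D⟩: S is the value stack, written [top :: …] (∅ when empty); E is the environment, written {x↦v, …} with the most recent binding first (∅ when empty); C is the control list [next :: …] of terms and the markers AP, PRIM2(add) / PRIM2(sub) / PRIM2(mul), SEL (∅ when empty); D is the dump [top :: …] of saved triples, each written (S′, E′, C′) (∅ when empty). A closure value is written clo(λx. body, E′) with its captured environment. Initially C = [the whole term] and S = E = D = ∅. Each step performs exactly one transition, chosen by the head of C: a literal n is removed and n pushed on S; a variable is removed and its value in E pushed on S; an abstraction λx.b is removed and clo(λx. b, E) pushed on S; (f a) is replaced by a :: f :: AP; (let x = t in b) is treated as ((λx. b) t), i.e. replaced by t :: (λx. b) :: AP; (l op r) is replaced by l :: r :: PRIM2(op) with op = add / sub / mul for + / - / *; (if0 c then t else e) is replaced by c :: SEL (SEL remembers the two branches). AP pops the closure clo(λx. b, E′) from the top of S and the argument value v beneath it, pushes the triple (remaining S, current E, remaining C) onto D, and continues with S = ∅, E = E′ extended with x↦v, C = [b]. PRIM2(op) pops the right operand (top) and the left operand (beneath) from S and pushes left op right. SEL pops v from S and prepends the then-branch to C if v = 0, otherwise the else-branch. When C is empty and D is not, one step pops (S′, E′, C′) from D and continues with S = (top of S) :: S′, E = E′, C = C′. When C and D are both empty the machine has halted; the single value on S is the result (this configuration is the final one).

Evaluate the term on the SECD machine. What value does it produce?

Answer: -14

Machine steps:
t=0: ⟨S=∅; E=∅; C=[((λz. (7 * -2)) (let y = -3 in y))]; D=∅⟩
t=1: ⟨S=∅; E=∅; C=[(let y = -3 in y) :: (λz. (7 * -2)) :: AP]; D=∅⟩
t=2: ⟨S=∅; E=∅; C=[-3 :: (λy. y) :: AP :: (λz. (7 * -2)) :: AP]; D=∅⟩
t=3: ⟨S=[-3]; E=∅; C=[(λy. y) :: AP :: (λz. (7 * -2)) :: AP]; D=∅⟩
t=4: ⟨S=[clo(λy. y, ∅) :: -3]; E=∅; C=[AP :: (λz. (7 * -2)) :: AP]; D=∅⟩
t=5: ⟨S=∅; E={y↦-3}; C=[y]; D=[(∅, ∅, [(λz. (7 * -2)) :: AP])]⟩
t=6: ⟨S=[-3]; E={y↦-3}; C=∅; D=[(∅, ∅, [(λz. (7 * -2)) :: AP])]⟩
t=7: ⟨S=[-3]; E=∅; C=[(λz. (7 * -2)) :: AP]; D=∅⟩
t=8: ⟨S=[clo(λz. (7 * -2), ∅) :: -3]; E=∅; C=[AP]; D=∅⟩
t=9: ⟨S=∅; E={z↦-3}; C=[(7 * -2)]; D=[(∅, ∅, ∅)]⟩
t=10: ⟨S=∅; E={z↦-3}; C=[7 :: -2 :: PRIM2(mul)]; D=[(∅, ∅, ∅)]⟩
t=11: ⟨S=[7]; E={z↦-3}; C=[-2 :: PRIM2(mul)]; D=[(∅, ∅, ∅)]⟩
t=12: ⟨S=[-2 :: 7]; E={z↦-3}; C=[PRIM2(mul)]; D=[(∅, ∅, ∅)]⟩
t=13: ⟨S=[-14]; E={z↦-3}; C=∅; D=[(∅, ∅, ∅)]⟩
t=14: ⟨S=[-14]; E=∅; C=∅; D=∅⟩
→ final value -14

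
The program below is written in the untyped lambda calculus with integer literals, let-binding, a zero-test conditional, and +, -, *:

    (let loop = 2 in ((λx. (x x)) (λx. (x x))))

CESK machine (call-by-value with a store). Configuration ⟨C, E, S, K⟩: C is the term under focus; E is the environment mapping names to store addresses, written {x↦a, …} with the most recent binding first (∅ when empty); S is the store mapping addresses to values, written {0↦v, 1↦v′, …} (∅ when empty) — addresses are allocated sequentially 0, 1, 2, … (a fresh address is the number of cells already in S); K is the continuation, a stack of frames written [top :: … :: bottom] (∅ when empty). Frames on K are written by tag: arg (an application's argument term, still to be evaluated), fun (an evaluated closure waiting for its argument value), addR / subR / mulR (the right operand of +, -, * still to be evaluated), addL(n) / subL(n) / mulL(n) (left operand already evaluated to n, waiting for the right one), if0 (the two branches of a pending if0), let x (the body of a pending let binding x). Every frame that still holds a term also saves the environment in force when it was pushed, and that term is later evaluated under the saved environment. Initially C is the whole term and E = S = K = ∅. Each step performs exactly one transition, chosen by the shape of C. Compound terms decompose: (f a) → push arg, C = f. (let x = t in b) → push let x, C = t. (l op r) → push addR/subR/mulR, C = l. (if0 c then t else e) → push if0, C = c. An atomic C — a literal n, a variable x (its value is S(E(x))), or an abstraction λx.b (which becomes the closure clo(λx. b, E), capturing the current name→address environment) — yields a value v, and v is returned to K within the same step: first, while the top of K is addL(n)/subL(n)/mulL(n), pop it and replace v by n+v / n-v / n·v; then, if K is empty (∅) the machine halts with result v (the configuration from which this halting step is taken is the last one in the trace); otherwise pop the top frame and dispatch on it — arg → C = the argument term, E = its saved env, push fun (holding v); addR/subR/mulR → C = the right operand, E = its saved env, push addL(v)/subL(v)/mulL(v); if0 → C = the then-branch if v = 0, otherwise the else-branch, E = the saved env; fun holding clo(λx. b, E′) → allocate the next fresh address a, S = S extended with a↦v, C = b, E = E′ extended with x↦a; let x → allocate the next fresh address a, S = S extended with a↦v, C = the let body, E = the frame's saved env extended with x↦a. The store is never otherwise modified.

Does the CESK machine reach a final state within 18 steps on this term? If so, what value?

Answer: DIVERGES (no final state within 18 steps)

Machine steps:
[0] ⟨C=(let loop = 2 in ((λx. (x x)) (λx. (x x)))); E=∅; S=∅; K=∅⟩
[1] ⟨C=2; E=∅; S=∅; K=[let loop]⟩
[2] ⟨C=((λx. (x x)) (λx. (x x))); E={loop↦0}; S={0↦2}; K=∅⟩
[3] ⟨C=(λx. (x x)); E={loop↦0}; S={0↦2}; K=[arg]⟩
[4] ⟨C=(λx. (x x)); E={loop↦0}; S={0↦2}; K=[fun]⟩
[5] ⟨C=(x x); E={x↦1, loop↦0}; S={0↦2, 1↦clo(λx. (x x), {loop↦0})}; K=∅⟩
[6] ⟨C=x; E={x↦1, loop↦0}; S={0↦2, 1↦clo(λx. (x x), {loop↦0})}; K=[arg]⟩
[7] ⟨C=x; E={x↦1, loop↦0}; S={0↦2, 1↦clo(λx. (x x), {loop↦0})}; K=[fun]⟩
[8] ⟨C=(x x); E={x↦2, loop↦0}; S={0↦2, 1↦clo(λx. (x x), {loop↦0}), 2↦clo(λx. (x x), {loop↦0})}; K=∅⟩
[9] ⟨C=x; E={x↦2, loop↦0}; S={0↦2, 1↦clo(λx. (x x), {loop↦0}), 2↦clo(λx. (x x), {loop↦0})}; K=[arg]⟩
[10] ⟨C=x; E={x↦2, loop↦0}; S={0↦2, 1↦clo(λx. (x x), {loop↦0}), 2↦clo(λx. (x x), {loop↦0})}; K=[fun]⟩
[11] ⟨C=(x x); E={x↦3, loop↦0}; S={0↦2, 1↦clo(λx. (x x), {loop↦0}), 2↦clo(λx. (x x), {loop↦0}), 3↦clo(λx. (x x), {loop↦0})}; K=∅⟩
[12] ⟨C=x; E={x↦3, loop↦0}; S={0↦2, 1↦clo(λx. (x x), {loop↦0}), 2↦clo(λx. (x x), {loop↦0}), 3↦clo(λx. (x x), {loop↦0})}; K=[arg]⟩
[13] ⟨C=x; E={x↦3, loop↦0}; S={0↦2, 1↦clo(λx. (x x), {loop↦0}), 2↦clo(λx. (x x), {loop↦0}), 3↦clo(λx. (x x), {loop↦0})}; K=[fun]⟩
[14] ⟨C=(x x); E={x↦4, loop↦0}; S={0↦2, 1↦clo(λx. (x x), {loop↦0}), 2↦clo(λx. (x x), {loop↦0}), 3↦clo(λx. (x x), {loop↦0}), 4↦clo(λx. (x x), {loop↦0})}; K=∅⟩
[15] ⟨C=x; E={x↦4, loop↦0}; S={0↦2, 1↦clo(λx. (x x), {loop↦0}), 2↦clo(λx. (x x), {loop↦0}), 3↦clo(λx. (x x), {loop↦0}), 4↦clo(λx. (x x), {loop↦0})}; K=[arg]⟩
[16] ⟨C=x; E={x↦4, loop↦0}; S={0↦2, 1↦clo(λx. (x x), {loop↦0}), 2↦clo(λx. (x x), {loop↦0}), 3↦clo(λx. (x x), {loop↦0}), 4↦clo(λx. (x x), {loop↦0})}; K=[fun]⟩
[17] ⟨C=(x x); E={x↦5, loop↦0}; S={0↦2, 1↦clo(λx. (x x), {loop↦0}), 2↦clo(λx. (x x), {loop↦0}), 3↦clo(λx. (x x), {loop↦0}), 4↦clo(λx. (x x), {loop↦0}), 5↦clo(λx. (x x), {loop↦0})}; K=∅⟩
[18] ⟨C=x; E={x↦5, loop↦0}; S={0↦2, 1↦clo(λx. (x x), {loop↦0}), 2↦clo(λx. (x x), {loop↦0}), 3↦clo(λx. (x x), {loop↦0}), 4↦clo(λx. (x x), {loop↦0}), 5↦clo(λx. (x x), {loop↦0})}; K=[arg]⟩
→ 18 transitions taken and the configuration is still not final: no result within 18 steps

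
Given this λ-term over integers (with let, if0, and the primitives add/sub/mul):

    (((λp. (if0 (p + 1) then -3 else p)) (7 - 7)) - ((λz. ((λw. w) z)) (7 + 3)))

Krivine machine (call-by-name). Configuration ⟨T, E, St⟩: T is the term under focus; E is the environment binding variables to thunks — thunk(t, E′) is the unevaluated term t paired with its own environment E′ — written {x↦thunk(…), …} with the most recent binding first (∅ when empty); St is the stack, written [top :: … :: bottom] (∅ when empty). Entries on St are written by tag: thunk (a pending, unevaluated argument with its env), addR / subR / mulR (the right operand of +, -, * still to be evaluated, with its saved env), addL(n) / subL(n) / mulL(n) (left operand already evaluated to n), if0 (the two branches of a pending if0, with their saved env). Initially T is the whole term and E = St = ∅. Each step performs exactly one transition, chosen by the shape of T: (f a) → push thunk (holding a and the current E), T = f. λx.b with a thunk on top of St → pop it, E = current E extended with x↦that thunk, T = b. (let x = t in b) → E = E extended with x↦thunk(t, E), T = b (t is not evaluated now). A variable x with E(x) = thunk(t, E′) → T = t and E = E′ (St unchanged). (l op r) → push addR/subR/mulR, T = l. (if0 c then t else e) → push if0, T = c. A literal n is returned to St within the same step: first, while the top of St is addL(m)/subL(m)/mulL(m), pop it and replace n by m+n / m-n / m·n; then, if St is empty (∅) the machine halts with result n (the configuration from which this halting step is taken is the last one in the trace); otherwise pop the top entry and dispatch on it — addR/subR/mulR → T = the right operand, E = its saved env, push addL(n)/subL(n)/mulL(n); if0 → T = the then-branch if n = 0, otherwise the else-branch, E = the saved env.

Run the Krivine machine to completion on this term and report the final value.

Answer: -10

Execution trace:
[0] <T=(((λp. (if0 (p + 1) then -3 else p)) (7 - 7)) - ((λz. ((λw. w) z)) (7 + 3))), E=∅, St=∅>
[1] <T=((λp. (if0 (p + 1) then -3 else p)) (7 - 7)), E=∅, St=[subR]>
[2] <T=(λp. (if0 (p + 1) then -3 else p)), E=∅, St=[thunk :: subR]>
[3] <T=(if0 (p + 1) then -3 else p), E={p↦thunk((7 - 7), ∅)}, St=[subR]>
[4] <T=(p + 1), E={p↦thunk((7 - 7), ∅)}, St=[if0 :: subR]>
[5] <T=p, E={p↦thunk((7 - 7), ∅)}, St=[addR :: if0 :: subR]>
[6] <T=(7 - 7), E=∅, St=[addR :: if0 :: subR]>
[7] <T=7, E=∅, St=[subR :: addR :: if0 :: subR]>
[8] <T=7, E=∅, St=[subL(7) :: addR :: if0 :: subR]>
[9] <T=1, E={p↦thunk((7 - 7), ∅)}, St=[addL(0) :: if0 :: subR]>
[10] <T=p, E={p↦thunk((7 - 7), ∅)}, St=[subR]>
[11] <T=(7 - 7), E=∅, St=[subR]>
[12] <T=7, E=∅, St=[subR :: subR]>
[13] <T=7, E=∅, St=[subL(7) :: subR]>
[14] <T=((λz. ((λw. w) z)) (7 + 3)), E=∅, St=[subL(0)]>
[15] <T=(λz. ((λw. w) z)), E=∅, St=[thunk :: subL(0)]>
[16] <T=((λw. w) z), E={z↦thunk((7 + 3), ∅)}, St=[subL(0)]>
[17] <T=(λw. w), E={z↦thunk((7 + 3), ∅)}, St=[thunk :: subL(0)]>
[18] <T=w, E={w↦thunk(z, {z↦thunk((7 + 3), ∅)}), z↦thunk((7 + 3), ∅)}, St=[subL(0)]>
[19] <T=z, E={z↦thunk((7 + 3), ∅)}, St=[subL(0)]>
[20] <T=(7 + 3), E=∅, St=[subL(0)]>
[21] <T=7, E=∅, St=[addR :: subL(0)]>
[22] <T=3, E=∅, St=[addL(7) :: subL(0)]>
→ final value -10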